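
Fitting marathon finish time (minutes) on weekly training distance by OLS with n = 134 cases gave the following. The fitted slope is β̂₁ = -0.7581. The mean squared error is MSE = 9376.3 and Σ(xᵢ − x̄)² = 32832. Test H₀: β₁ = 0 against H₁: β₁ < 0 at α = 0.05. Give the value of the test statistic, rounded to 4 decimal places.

t = -1.4186

SE(β̂₁) = √(MSE/Sₓₓ) = √(9376.3/32832) = 0.534401.
t = -0.7581 / 0.534401 = -1.4186.
df = n − 2 = 132.
One-sided p ≈ 0.0792, which is ≥ 0.05, so fail to reject H₀.
The data do not give significant evidence that the true slope on weekly training distance is negative.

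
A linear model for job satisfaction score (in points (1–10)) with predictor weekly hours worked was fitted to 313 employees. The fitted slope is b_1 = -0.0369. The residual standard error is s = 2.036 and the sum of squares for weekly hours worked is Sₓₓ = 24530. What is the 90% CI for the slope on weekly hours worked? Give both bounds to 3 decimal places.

(-0.058, -0.015)

SE(b_1) = s/√Sₓₓ = 2.036/√24530 = 0.0129996.
df = n − 2 = 311.
t* = t_{0.05, 311} = 1.649768.
Margin = t* × SE = 1.649768 × 0.0129996 = 0.02145.
CI: -0.0369 ± 0.02145 → (-0.058, -0.015).
With 90% confidence, each one-unit increase in weekly hours worked is associated with a change of between -0.058 and -0.015 points (1–10) in job satisfaction score.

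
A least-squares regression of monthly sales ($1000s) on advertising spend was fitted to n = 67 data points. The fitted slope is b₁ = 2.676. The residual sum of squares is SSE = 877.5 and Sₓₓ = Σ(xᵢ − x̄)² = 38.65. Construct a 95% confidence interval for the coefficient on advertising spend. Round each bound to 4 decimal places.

MSE = SSE/(n − 2) = 877.5/65 = 13.5.
SE(b₁) = √(MSE/Sₓₓ) = √(13.5/38.65) = 0.591006.
df = n − 2 = 65.
t* = t_{0.025, 65} = 1.997138.
Margin = t* × SE = 1.997138 × 0.591006 = 1.180321.
CI: 2.676 ± 1.180321 → (1.4957, 3.8563).
With 95% confidence, each one-unit increase in advertising spend is associated with a change of between 1.4957 and 3.8563 $1000s in monthly sales.

(1.4957, 3.8563)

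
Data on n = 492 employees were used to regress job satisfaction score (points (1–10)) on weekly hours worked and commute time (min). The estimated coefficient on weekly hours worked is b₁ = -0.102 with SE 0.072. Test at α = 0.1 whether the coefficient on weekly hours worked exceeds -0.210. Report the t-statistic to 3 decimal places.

t = 1.500

H₀: β₁ = -0.210 vs H₁: β₁ > -0.210.
t = (b₁ − β₁⁰)/SE = (-0.102 − (-0.210)) / 0.072 = 1.500.
df = n − k − 1 = 492 − 2 − 1 = 489.
One-sided p ≈ 0.0671, which is < 0.1, so reject H₀.
There is evidence that the true slope on weekly hours worked exceeds -0.210 points (1–10) per unit, holding the other predictors fixed.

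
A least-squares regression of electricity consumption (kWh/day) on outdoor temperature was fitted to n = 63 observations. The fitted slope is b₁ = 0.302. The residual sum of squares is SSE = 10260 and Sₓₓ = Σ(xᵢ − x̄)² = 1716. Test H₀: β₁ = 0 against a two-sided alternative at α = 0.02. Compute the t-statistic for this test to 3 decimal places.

t = 0.965

MSE = SSE/(n − 2) = 10260/61 = 168.197.
SE(b₁) = √(MSE/Sₓₓ) = √(168.197/1716) = 0.313076.
t = 0.302 / 0.313076 = 0.965.
df = n − 2 = 61.
Two-sided p ≈ 0.3385, which is ≥ 0.02, so fail to reject H₀.
The data do not give significant evidence of an association between outdoor temperature and electricity consumption.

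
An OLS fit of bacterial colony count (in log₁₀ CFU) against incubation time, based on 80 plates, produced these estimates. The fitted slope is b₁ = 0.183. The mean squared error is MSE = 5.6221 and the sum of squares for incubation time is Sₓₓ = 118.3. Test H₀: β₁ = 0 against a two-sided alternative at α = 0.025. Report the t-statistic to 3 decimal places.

t = 0.839

SE(b₁) = √(MSE/Sₓₓ) = √(5.6221/118.3) = 0.218.
t = 0.183 / 0.218 = 0.839.
df = n − 2 = 78.
Two-sided p ≈ 0.4038, which is ≥ 0.025, so fail to reject H₀.
The data do not give significant evidence of an association between incubation time and bacterial colony count.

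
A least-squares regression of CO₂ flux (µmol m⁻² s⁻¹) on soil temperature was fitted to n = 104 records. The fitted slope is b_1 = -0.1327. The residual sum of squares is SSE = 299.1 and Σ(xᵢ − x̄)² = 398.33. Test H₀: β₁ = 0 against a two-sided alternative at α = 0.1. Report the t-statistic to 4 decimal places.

t = -1.5466

MSE = SSE/(n − 2) = 299.1/102 = 2.93235.
SE(b_1) = √(MSE/Sₓₓ) = √(2.93235/398.33) = 0.0857999.
t = -0.1327 / 0.0857999 = -1.5466.
df = n − 2 = 102.
Two-sided p ≈ 0.1251, which is ≥ 0.1, so fail to reject H₀.
The data do not give significant evidence of an association between soil temperature and CO₂ flux.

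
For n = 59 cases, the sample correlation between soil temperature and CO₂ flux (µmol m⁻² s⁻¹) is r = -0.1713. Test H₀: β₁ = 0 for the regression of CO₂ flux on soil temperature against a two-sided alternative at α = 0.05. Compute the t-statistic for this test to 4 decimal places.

t = -1.3127

t = r·√(n − 2)/√(1 − r²) = -0.1713·√57/√0.970656 = -1.3127.
df = n − 2 = 57.
Two-sided p ≈ 0.1945, which is ≥ 0.05, so fail to reject H₀.
The data do not give significant evidence of a linear association between soil temperature and CO₂ flux.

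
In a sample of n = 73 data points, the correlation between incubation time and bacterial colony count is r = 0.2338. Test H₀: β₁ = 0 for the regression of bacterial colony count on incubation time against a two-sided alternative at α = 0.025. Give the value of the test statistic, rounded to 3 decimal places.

t = r·√(n − 2)/√(1 − r²) = 0.2338·√71/√0.945338 = 2.026.
df = n − 2 = 71.
Two-sided p ≈ 0.0465, which is ≥ 0.025, so fail to reject H₀.
The data do not give significant evidence of a linear association between incubation time and bacterial colony count.

t = 2.026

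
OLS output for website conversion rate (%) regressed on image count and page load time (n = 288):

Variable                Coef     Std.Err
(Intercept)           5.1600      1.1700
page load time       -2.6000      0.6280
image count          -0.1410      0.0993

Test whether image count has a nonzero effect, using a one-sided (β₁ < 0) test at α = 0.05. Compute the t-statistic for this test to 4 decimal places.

Read off: b = -0.1410, SE = 0.0993 for image count.
H₀: β₁ = 0 vs H₁: β₁ < 0.
t = -0.1410 / 0.0993 = -1.4199.
df = n − k − 1 = 288 − 2 − 1 = 285.
One-sided p ≈ 0.0784, which is ≥ 0.05, so fail to reject H₀.
The data do not give significant evidence that the true slope on image count is negative, holding the other predictors fixed.

t = -1.4199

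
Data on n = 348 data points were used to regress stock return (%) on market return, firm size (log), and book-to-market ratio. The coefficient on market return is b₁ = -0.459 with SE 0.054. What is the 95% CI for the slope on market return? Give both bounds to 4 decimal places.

df = n − k − 1 = 348 − 3 − 1 = 344.
t* = t_{0.025, 344} = 1.966884.
Margin = t* × SE = 1.966884 × 0.054 = 0.106212.
CI: -0.459 ± 0.106212 → (-0.5652, -0.3528).
With 95% confidence, each one-unit increase in market return is associated with a change of between -0.5652 and -0.3528 % in stock return, holding the other predictors fixed.

(-0.5652, -0.3528)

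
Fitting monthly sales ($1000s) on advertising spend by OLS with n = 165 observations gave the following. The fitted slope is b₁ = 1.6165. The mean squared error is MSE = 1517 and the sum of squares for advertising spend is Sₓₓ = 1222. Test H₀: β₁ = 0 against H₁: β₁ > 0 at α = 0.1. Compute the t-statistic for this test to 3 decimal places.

SE(b₁) = √(MSE/Sₓₓ) = √(1517/1222) = 1.11418.
t = 1.6165 / 1.11418 = 1.451.
df = n − 2 = 163.
One-sided p ≈ 0.0744, which is < 0.1, so reject H₀.
There is evidence that the true slope on advertising spend is positive.

t = 1.451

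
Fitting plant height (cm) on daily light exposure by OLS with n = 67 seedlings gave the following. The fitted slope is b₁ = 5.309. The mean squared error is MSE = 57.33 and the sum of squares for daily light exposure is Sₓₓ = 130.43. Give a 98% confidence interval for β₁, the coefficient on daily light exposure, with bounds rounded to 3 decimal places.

(3.728, 6.890)

SE(b₁) = √(MSE/Sₓₓ) = √(57.33/130.43) = 0.662983.
df = n − 2 = 65.
t* = t_{0.01, 65} = 2.385097.
Margin = t* × SE = 2.385097 × 0.662983 = 1.58128.
CI: 5.309 ± 1.58128 → (3.728, 6.890).
With 98% confidence, each one-unit increase in daily light exposure is associated with a change of between 3.728 and 6.890 cm in plant height.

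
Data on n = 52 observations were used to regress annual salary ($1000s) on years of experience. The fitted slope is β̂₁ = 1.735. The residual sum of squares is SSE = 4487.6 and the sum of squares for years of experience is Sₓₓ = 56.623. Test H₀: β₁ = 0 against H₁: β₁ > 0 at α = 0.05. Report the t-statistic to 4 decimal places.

t = 1.3781

MSE = SSE/(n − 2) = 4487.6/50 = 89.752.
SE(β̂₁) = √(MSE/Sₓₓ) = √(89.752/56.623) = 1.259.
t = 1.735 / 1.259 = 1.3781.
df = n − 2 = 50.
One-sided p ≈ 0.0872, which is ≥ 0.05, so fail to reject H₀.
The data do not give significant evidence that the true slope on years of experience is positive.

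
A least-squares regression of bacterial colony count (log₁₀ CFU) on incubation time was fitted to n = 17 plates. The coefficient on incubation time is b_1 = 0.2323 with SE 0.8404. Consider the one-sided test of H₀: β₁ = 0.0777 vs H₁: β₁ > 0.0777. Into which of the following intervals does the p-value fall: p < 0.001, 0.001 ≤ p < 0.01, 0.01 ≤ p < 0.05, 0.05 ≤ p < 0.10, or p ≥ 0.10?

t = (0.2323 − 0.0777) / 0.8404 = 0.184.
df = n − 2 = 17 − 2 = 15.
One-sided p = P(T_{15} > t) ≈ 0.4283.
So p ≥ 0.10.

p ≥ 0.10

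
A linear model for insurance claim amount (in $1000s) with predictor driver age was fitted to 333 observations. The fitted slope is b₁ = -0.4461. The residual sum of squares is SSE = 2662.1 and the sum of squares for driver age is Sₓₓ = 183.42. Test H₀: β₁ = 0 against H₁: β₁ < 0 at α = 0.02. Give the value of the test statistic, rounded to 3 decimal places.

t = -2.130

MSE = SSE/(n − 2) = 2662.1/331 = 8.0426.
SE(b₁) = √(MSE/Sₓₓ) = √(8.0426/183.42) = 0.209399.
t = -0.4461 / 0.209399 = -2.130.
df = n − 2 = 331.
One-sided p ≈ 0.0169, which is < 0.02, so reject H₀.
There is evidence that the true slope on driver age is negative.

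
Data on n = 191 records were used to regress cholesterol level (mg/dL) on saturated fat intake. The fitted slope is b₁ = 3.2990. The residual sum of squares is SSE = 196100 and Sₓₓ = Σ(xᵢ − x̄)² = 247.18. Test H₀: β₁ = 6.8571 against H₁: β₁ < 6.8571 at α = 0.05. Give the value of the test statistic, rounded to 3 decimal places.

t = -1.737

MSE = SSE/(n − 2) = 196100/189 = 1037.57.
SE(b₁) = √(MSE/Sₓₓ) = √(1037.57/247.18) = 2.04881.
t = (3.2990 − 6.8571) / 2.04881 = -1.737.
df = n − 2 = 189.
One-sided p ≈ 0.0420, which is < 0.05, so reject H₀.
There is evidence that the true slope on saturated fat intake is below 6.8571 mg/dL per unit.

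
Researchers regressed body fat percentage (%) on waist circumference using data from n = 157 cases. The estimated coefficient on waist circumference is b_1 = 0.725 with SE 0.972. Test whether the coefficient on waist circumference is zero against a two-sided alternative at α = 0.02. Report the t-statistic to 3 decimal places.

t = 0.746

H₀: β₁ = 0 vs H₁: β₁ ≠ 0.
t = (b_1 − β₁⁰)/SE = 0.725 / 0.972 = 0.746.
df = n − 2 = 157 − 2 = 155.
Two-sided p ≈ 0.4569, which is ≥ 0.02, so fail to reject H₀.
The data do not give significant evidence of an association between waist circumference and body fat percentage.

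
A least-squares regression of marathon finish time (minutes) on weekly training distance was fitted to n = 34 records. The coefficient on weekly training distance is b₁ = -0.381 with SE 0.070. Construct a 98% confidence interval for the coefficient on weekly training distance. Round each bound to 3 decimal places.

df = n − 2 = 34 − 2 = 32.
t* = t_{0.01, 32} = 2.448678.
Margin = t* × SE = 2.448678 × 0.070 = 0.17141.
CI: -0.381 ± 0.17141 → (-0.552, -0.210).
With 98% confidence, each one-unit increase in weekly training distance is associated with a change of between -0.552 and -0.210 minutes in marathon finish time.

(-0.552, -0.210)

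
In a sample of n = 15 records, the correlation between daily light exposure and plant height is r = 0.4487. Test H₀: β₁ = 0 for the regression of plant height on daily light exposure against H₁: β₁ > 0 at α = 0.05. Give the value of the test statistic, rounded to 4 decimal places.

t = r·√(n − 2)/√(1 − r²) = 0.4487·√13/√0.798668 = 1.8103.
df = n − 2 = 13.
One-sided p ≈ 0.0467, which is < 0.05, so reject H₀.
There is evidence of a linear association between daily light exposure and plant height.

t = 1.8103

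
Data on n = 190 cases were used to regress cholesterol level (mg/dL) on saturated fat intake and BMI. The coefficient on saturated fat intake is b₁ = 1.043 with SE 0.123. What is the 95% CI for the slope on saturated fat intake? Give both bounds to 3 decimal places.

df = n − k − 1 = 190 − 2 − 1 = 187.
t* = t_{0.025, 187} = 1.972731.
Margin = t* × SE = 1.972731 × 0.123 = 0.24265.
CI: 1.043 ± 0.24265 → (0.800, 1.286).
With 95% confidence, each one-unit increase in saturated fat intake is associated with a change of between 0.800 and 1.286 mg/dL in cholesterol level, holding the other predictors fixed.

(0.800, 1.286)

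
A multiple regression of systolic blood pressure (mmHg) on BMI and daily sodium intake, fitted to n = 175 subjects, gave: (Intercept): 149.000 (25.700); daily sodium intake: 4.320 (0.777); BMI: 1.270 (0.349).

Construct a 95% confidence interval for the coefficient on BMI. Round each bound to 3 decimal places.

Read off: b = 1.270, SE = 0.349 for BMI.
df = n − k − 1 = 175 − 2 − 1 = 172.
t* = t_{0.025, 172} = 1.973852.
Margin = t* × SE = 1.973852 × 0.349 = 0.68887.
CI: 1.270 ± 0.68887 → (0.581, 1.959).

(0.581, 1.959)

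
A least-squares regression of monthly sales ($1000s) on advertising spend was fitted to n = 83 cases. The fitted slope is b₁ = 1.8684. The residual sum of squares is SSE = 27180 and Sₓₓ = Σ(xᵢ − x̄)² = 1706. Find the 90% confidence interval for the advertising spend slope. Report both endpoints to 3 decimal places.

MSE = SSE/(n − 2) = 27180/81 = 335.556.
SE(b₁) = √(MSE/Sₓₓ) = √(335.556/1706) = 0.443499.
df = n − 2 = 81.
t* = t_{0.05, 81} = 1.663884.
Margin = t* × SE = 1.663884 × 0.443499 = 0.73793.
CI: 1.8684 ± 0.73793 → (1.130, 2.606).
With 90% confidence, each one-unit increase in advertising spend is associated with a change of between 1.130 and 2.606 $1000s in monthly sales.

(1.130, 2.606)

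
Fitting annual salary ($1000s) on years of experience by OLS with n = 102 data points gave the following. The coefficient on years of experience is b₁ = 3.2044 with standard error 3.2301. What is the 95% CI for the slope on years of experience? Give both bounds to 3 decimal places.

df = n − 2 = 102 − 2 = 100.
t* = t_{0.025, 100} = 1.983972.
Margin = t* × SE = 1.983972 × 3.2301 = 6.40843.
CI: 3.2044 ± 6.40843 → (-3.204, 9.613).
With 95% confidence, each one-unit increase in years of experience is associated with a change of between -3.204 and 9.613 $1000s in annual salary.

(-3.204, 9.613)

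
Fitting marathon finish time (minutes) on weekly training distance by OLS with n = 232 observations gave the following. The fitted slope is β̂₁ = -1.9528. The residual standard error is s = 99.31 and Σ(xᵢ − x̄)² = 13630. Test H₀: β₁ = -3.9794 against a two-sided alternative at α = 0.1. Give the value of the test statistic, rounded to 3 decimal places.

SE(β̂₁) = s/√Sₓₓ = 99.31/√13630 = 0.850639.
t = (-1.9528 − (-3.9794)) / 0.850639 = 2.382.
df = n − 2 = 230.
Two-sided p ≈ 0.0180, which is < 0.1, so reject H₀.
There is evidence that the true slope on weekly training distance differs from -3.9794 minutes per unit.

t = 2.382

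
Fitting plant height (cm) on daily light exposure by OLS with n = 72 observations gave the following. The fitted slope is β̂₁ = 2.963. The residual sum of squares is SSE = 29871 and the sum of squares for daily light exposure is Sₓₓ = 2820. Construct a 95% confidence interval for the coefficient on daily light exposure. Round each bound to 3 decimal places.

(2.187, 3.739)

MSE = SSE/(n − 2) = 29871/70 = 426.729.
SE(β̂₁) = √(MSE/Sₓₓ) = √(426.729/2820) = 0.389002.
df = n − 2 = 70.
t* = t_{0.025, 70} = 1.994437.
Margin = t* × SE = 1.994437 × 0.389002 = 0.77584.
CI: 2.963 ± 0.77584 → (2.187, 3.739).
With 95% confidence, each one-unit increase in daily light exposure is associated with a change of between 2.187 and 3.739 cm in plant height.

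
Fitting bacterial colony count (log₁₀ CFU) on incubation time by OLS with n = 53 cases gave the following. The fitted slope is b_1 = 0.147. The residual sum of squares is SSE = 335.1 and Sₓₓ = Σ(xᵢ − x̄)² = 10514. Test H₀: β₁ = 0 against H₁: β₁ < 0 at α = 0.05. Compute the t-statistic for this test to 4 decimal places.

t = 5.8803

MSE = SSE/(n − 2) = 335.1/51 = 6.57059.
SE(b_1) = √(MSE/Sₓₓ) = √(6.57059/10514) = 0.0249987.
t = 0.147 / 0.0249987 = 5.8803.
df = n − 2 = 51.
One-sided p ≈ 1.0000, which is ≥ 0.05, so fail to reject H₀.
The data do not give significant evidence that the true slope on incubation time is negative.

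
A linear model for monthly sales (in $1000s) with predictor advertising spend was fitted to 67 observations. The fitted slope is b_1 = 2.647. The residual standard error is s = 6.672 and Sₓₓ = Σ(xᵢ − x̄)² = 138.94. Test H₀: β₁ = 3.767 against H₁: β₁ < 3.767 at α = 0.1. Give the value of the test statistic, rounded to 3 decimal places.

t = -1.979

SE(b_1) = s/√Sₓₓ = 6.672/√138.94 = 0.566034.
t = (2.647 − 3.767) / 0.566034 = -1.979.
df = n − 2 = 65.
One-sided p ≈ 0.0260, which is < 0.1, so reject H₀.
There is evidence that the true slope on advertising spend is below 3.767 $1000s per unit.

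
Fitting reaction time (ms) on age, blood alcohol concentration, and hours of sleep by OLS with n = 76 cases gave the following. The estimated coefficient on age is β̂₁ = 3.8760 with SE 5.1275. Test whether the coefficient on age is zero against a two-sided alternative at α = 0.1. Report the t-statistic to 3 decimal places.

H₀: β₁ = 0 vs H₁: β₁ ≠ 0.
t = (β̂₁ − β₁⁰)/SE = 3.8760 / 5.1275 = 0.756.
df = n − k − 1 = 76 − 3 − 1 = 72.
Two-sided p ≈ 0.4522, which is ≥ 0.1, so fail to reject H₀.
The data do not give significant evidence of an association between age and reaction time, after adjusting for the other predictors.

t = 0.756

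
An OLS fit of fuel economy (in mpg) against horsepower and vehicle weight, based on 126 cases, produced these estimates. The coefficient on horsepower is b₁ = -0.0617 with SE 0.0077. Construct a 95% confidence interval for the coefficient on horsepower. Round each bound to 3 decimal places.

(-0.077, -0.046)

df = n − k − 1 = 126 − 2 − 1 = 123.
t* = t_{0.025, 123} = 1.979439.
Margin = t* × SE = 1.979439 × 0.0077 = 0.01524.
CI: -0.0617 ± 0.01524 → (-0.077, -0.046).
With 95% confidence, each one-unit increase in horsepower is associated with a change of between -0.077 and -0.046 mpg in fuel economy, holding the other predictors fixed.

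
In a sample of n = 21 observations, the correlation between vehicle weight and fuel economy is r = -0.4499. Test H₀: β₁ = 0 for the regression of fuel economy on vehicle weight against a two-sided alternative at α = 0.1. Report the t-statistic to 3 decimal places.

t = -2.196

t = r·√(n − 2)/√(1 − r²) = -0.4499·√19/√0.79759 = -2.196.
df = n − 2 = 19.
Two-sided p ≈ 0.0407, which is < 0.1, so reject H₀.
There is evidence of a linear association between vehicle weight and fuel economy.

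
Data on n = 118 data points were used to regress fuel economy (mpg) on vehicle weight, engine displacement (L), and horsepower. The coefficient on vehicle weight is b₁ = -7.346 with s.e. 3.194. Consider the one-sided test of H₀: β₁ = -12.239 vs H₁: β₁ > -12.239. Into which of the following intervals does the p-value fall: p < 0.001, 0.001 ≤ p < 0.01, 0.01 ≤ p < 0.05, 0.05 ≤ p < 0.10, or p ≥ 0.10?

t = (-7.346 − (-12.239)) / 3.194 = 1.532.
df = n − k − 1 = 118 − 3 − 1 = 114.
One-sided p = P(T_{114} > t) ≈ 0.0642.
So 0.05 ≤ p < 0.10.

0.05 ≤ p < 0.10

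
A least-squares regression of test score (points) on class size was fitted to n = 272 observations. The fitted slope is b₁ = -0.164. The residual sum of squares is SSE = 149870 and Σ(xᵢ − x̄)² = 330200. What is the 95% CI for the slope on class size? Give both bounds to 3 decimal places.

(-0.245, -0.083)

MSE = SSE/(n − 2) = 149870/270 = 555.074.
SE(b₁) = √(MSE/Sₓₓ) = √(555.074/330200) = 0.0410003.
df = n − 2 = 270.
t* = t_{0.025, 270} = 1.968789.
Margin = t* × SE = 1.968789 × 0.0410003 = 0.08072.
CI: -0.164 ± 0.08072 → (-0.245, -0.083).
With 95% confidence, each one-unit increase in class size is associated with a change of between -0.245 and -0.083 points in test score.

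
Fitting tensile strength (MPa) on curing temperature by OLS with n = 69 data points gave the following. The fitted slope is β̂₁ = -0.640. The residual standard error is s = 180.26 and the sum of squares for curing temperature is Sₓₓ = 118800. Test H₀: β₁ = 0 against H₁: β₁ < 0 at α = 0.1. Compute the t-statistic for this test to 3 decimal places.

t = -1.224

SE(β̂₁) = s/√Sₓₓ = 180.26/√118800 = 0.522987.
t = -0.640 / 0.522987 = -1.224.
df = n − 2 = 67.
One-sided p ≈ 0.1127, which is ≥ 0.1, so fail to reject H₀.
The data do not give significant evidence that the true slope on curing temperature is negative.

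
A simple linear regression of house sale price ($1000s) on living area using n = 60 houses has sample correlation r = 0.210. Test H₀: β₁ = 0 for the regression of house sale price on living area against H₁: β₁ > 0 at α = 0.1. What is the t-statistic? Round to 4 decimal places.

t = r·√(n − 2)/√(1 − r²) = 0.210·√58/√0.9559 = 1.6358.
df = n − 2 = 58.
One-sided p ≈ 0.0536, which is < 0.1, so reject H₀.
There is evidence of a linear association between living area and house sale price.

t = 1.6358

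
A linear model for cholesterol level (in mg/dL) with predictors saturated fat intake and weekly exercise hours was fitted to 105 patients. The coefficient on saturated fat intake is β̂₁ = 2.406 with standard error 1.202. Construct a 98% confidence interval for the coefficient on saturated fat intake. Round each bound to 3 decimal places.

(-0.435, 5.247)

df = n − k − 1 = 105 − 2 − 1 = 102.
t* = t_{0.01, 102} = 2.363464.
Margin = t* × SE = 2.363464 × 1.202 = 2.84088.
CI: 2.406 ± 2.84088 → (-0.435, 5.247).
With 98% confidence, each one-unit increase in saturated fat intake is associated with a change of between -0.435 and 5.247 mg/dL in cholesterol level, holding the other predictors fixed.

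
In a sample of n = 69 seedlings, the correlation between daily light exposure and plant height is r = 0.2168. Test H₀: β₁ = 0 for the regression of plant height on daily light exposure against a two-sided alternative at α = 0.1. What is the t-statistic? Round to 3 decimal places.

t = 1.818

t = r·√(n − 2)/√(1 − r²) = 0.2168·√67/√0.952998 = 1.818.
df = n − 2 = 67.
Two-sided p ≈ 0.0736, which is < 0.1, so reject H₀.
There is evidence of a linear association between daily light exposure and plant height.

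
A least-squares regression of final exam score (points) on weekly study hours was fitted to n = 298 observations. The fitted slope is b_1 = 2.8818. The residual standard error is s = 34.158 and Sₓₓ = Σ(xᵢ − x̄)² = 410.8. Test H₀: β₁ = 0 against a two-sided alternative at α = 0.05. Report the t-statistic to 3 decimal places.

t = 1.710

SE(b_1) = s/√Sₓₓ = 34.158/√410.8 = 1.6853.
t = 2.8818 / 1.6853 = 1.710.
df = n − 2 = 296.
Two-sided p ≈ 0.0883, which is ≥ 0.05, so fail to reject H₀.
The data do not give significant evidence of an association between weekly study hours and final exam score.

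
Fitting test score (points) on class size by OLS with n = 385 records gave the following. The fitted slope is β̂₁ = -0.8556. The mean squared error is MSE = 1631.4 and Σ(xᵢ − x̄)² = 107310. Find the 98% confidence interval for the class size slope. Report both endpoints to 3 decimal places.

(-1.144, -0.568)

SE(β̂₁) = √(MSE/Sₓₓ) = √(1631.4/107310) = 0.123299.
df = n − 2 = 383.
t* = t_{0.01, 383} = 2.336123.
Margin = t* × SE = 2.336123 × 0.123299 = 0.28804.
CI: -0.8556 ± 0.28804 → (-1.144, -0.568).
With 98% confidence, each one-unit increase in class size is associated with a change of between -1.144 and -0.568 points in test score.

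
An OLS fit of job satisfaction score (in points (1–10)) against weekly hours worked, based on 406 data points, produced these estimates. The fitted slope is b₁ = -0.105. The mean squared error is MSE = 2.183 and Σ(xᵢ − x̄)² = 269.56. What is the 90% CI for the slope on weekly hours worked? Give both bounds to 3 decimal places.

(-0.253, 0.043)

SE(b₁) = √(MSE/Sₓₓ) = √(2.183/269.56) = 0.089991.
df = n − 2 = 404.
t* = t_{0.05, 404} = 1.648634.
Margin = t* × SE = 1.648634 × 0.089991 = 0.14836.
CI: -0.105 ± 0.14836 → (-0.253, 0.043).
With 90% confidence, each one-unit increase in weekly hours worked is associated with a change of between -0.253 and 0.043 points (1–10) in job satisfaction score.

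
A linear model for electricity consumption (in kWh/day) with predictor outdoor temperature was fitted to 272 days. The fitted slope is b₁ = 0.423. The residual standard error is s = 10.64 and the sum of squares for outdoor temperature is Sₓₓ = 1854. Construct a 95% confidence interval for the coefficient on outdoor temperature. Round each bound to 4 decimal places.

SE(b₁) = s/√Sₓₓ = 10.64/√1854 = 0.247108.
df = n − 2 = 270.
t* = t_{0.025, 270} = 1.968789.
Margin = t* × SE = 1.968789 × 0.247108 = 0.486503.
CI: 0.423 ± 0.486503 → (-0.0635, 0.9095).
With 95% confidence, each one-unit increase in outdoor temperature is associated with a change of between -0.0635 and 0.9095 kWh/day in electricity consumption.

(-0.0635, 0.9095)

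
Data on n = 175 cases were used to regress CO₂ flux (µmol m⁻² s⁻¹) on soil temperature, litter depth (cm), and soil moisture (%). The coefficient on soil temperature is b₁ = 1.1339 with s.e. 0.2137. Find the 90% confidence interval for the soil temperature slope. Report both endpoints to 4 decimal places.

(0.7805, 1.4873)

df = n − k − 1 = 175 − 3 − 1 = 171.
t* = t_{0.05, 171} = 1.653813.
Margin = t* × SE = 1.653813 × 0.2137 = 0.353420.
CI: 1.1339 ± 0.353420 → (0.7805, 1.4873).
With 90% confidence, each one-unit increase in soil temperature is associated with a change of between 0.7805 and 1.4873 µmol m⁻² s⁻¹ in CO₂ flux, holding the other predictors fixed.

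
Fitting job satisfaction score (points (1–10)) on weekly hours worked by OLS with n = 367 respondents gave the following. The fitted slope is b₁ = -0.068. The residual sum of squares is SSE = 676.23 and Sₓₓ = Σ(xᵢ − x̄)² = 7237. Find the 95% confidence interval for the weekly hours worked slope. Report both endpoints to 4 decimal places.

MSE = SSE/(n − 2) = 676.23/365 = 1.85268.
SE(b₁) = √(MSE/Sₓₓ) = √(1.85268/7237) = 0.0160001.
df = n − 2 = 365.
t* = t_{0.025, 365} = 1.966485.
Margin = t* × SE = 1.966485 × 0.0160001 = 0.031464.
CI: -0.068 ± 0.031464 → (-0.0995, -0.0365).
With 95% confidence, each one-unit increase in weekly hours worked is associated with a change of between -0.0995 and -0.0365 points (1–10) in job satisfaction score.

(-0.0995, -0.0365)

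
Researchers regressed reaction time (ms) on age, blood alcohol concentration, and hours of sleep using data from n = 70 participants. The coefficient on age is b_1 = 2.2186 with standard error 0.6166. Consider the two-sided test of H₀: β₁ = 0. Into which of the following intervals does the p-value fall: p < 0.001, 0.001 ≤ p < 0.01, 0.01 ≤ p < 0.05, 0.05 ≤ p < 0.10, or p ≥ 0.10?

p < 0.001

t = 2.2186 / 0.6166 = 3.598.
df = n − k − 1 = 70 − 3 − 1 = 66.
Two-sided p = 2·P(T_{66} > |t|) ≈ 0.0006.
So p < 0.001.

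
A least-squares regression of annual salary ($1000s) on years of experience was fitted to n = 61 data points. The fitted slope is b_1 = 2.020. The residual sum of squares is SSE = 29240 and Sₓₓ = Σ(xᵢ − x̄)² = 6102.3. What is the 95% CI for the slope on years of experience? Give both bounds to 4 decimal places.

MSE = SSE/(n − 2) = 29240/59 = 495.593.
SE(b_1) = √(MSE/Sₓₓ) = √(495.593/6102.3) = 0.284981.
df = n − 2 = 59.
t* = t_{0.025, 59} = 2.000995.
Margin = t* × SE = 2.000995 × 0.284981 = 0.570246.
CI: 2.020 ± 0.570246 → (1.4498, 2.5902).
With 95% confidence, each one-unit increase in years of experience is associated with a change of between 1.4498 and 2.5902 $1000s in annual salary.

(1.4498, 2.5902)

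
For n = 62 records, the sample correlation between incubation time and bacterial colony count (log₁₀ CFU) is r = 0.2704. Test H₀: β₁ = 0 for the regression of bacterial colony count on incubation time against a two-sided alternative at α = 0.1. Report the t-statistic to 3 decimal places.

t = 2.176

t = r·√(n − 2)/√(1 − r²) = 0.2704·√60/√0.926884 = 2.176.
df = n − 2 = 60.
Two-sided p ≈ 0.0335, which is < 0.1, so reject H₀.
There is evidence of a linear association between incubation time and bacterial colony count.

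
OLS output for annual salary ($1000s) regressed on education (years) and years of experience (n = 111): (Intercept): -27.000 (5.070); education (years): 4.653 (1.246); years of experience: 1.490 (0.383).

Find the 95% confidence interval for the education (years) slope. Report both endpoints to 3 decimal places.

(2.183, 7.123)

Read off: b = 4.653, SE = 1.246 for education (years).
df = n − k − 1 = 111 − 2 − 1 = 108.
t* = t_{0.025, 108} = 1.982173.
Margin = t* × SE = 1.982173 × 1.246 = 2.46979.
CI: 4.653 ± 2.46979 → (2.183, 7.123).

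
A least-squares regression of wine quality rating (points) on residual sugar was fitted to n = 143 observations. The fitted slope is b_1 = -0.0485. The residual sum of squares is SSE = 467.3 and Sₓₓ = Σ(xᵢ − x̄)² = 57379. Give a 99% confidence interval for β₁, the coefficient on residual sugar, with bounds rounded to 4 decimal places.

MSE = SSE/(n − 2) = 467.3/141 = 3.31418.
SE(b_1) = √(MSE/Sₓₓ) = √(3.31418/57379) = 0.00759997.
df = n − 2 = 141.
t* = t_{0.005, 141} = 2.611147.
Margin = t* × SE = 2.611147 × 0.00759997 = 0.019845.
CI: -0.0485 ± 0.019845 → (-0.0683, -0.0287).
With 99% confidence, each one-unit increase in residual sugar is associated with a change of between -0.0683 and -0.0287 points in wine quality rating.

(-0.0683, -0.0287)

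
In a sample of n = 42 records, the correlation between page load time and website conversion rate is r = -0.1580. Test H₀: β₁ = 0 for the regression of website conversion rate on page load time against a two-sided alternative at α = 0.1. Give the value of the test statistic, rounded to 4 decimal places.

t = -1.0120

t = r·√(n − 2)/√(1 − r²) = -0.1580·√40/√0.975036 = -1.0120.
df = n − 2 = 40.
Two-sided p ≈ 0.3176, which is ≥ 0.1, so fail to reject H₀.
The data do not give significant evidence of a linear association between page load time and website conversion rate.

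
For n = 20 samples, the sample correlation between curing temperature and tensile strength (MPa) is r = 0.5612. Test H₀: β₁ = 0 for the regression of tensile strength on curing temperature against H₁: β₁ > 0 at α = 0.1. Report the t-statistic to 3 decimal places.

t = 2.877

t = r·√(n − 2)/√(1 − r²) = 0.5612·√18/√0.685055 = 2.877.
df = n − 2 = 18.
One-sided p ≈ 0.0050, which is < 0.1, so reject H₀.
There is evidence of a linear association between curing temperature and tensile strength.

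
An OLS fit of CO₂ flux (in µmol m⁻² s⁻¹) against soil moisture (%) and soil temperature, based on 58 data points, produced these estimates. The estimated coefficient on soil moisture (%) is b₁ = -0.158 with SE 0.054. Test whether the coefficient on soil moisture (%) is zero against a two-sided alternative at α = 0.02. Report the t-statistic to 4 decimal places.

H₀: β₁ = 0 vs H₁: β₁ ≠ 0.
t = (b₁ − β₁⁰)/SE = -0.158 / 0.054 = -2.9259.
df = n − k − 1 = 58 − 2 − 1 = 55.
Two-sided p ≈ 0.0050, which is < 0.02, so reject H₀.
There is evidence that soil moisture (%) is associated with CO₂ flux, holding the other predictors fixed.

t = -2.9259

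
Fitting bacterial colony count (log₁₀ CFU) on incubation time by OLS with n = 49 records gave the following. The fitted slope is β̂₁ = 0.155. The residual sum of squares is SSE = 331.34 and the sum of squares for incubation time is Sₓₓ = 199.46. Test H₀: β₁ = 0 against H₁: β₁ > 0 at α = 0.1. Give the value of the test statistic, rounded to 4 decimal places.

t = 0.8245

MSE = SSE/(n − 2) = 331.34/47 = 7.04979.
SE(β̂₁) = √(MSE/Sₓₓ) = √(7.04979/199.46) = 0.188001.
t = 0.155 / 0.188001 = 0.8245.
df = n − 2 = 47.
One-sided p ≈ 0.2069, which is ≥ 0.1, so fail to reject H₀.
The data do not give significant evidence that the true slope on incubation time is positive.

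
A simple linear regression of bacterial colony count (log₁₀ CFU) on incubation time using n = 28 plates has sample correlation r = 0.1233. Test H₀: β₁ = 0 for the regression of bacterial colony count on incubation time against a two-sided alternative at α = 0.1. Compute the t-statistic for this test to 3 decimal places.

t = 0.634

t = r·√(n − 2)/√(1 − r²) = 0.1233·√26/√0.984797 = 0.634.
df = n − 2 = 26.
Two-sided p ≈ 0.5319, which is ≥ 0.1, so fail to reject H₀.
The data do not give significant evidence of a linear association between incubation time and bacterial colony count.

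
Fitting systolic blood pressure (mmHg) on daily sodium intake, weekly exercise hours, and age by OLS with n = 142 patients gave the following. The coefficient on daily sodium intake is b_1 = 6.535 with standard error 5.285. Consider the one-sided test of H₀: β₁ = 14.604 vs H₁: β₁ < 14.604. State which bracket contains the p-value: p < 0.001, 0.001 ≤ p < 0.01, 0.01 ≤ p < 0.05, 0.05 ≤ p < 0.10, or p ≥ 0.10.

0.05 ≤ p < 0.10

t = (6.535 − 14.604) / 5.285 = -1.527.
df = n − k − 1 = 142 − 3 − 1 = 138.
One-sided p = P(T_{138} < t) ≈ 0.0646.
So 0.05 ≤ p < 0.10.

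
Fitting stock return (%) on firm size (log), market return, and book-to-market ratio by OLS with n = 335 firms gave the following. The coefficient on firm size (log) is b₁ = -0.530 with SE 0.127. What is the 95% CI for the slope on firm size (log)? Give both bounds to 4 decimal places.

(-0.7798, -0.2802)

df = n − k − 1 = 335 − 3 − 1 = 331.
t* = t_{0.025, 331} = 1.967157.
Margin = t* × SE = 1.967157 × 0.127 = 0.249829.
CI: -0.530 ± 0.249829 → (-0.7798, -0.2802).
With 95% confidence, each one-unit increase in firm size (log) is associated with a change of between -0.7798 and -0.2802 % in stock return, holding the other predictors fixed.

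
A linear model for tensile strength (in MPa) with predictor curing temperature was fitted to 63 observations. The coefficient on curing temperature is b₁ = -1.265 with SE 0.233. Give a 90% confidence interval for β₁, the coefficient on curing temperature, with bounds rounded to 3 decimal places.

(-1.654, -0.876)

df = n − 2 = 63 − 2 = 61.
t* = t_{0.05, 61} = 1.670219.
Margin = t* × SE = 1.670219 × 0.233 = 0.38916.
CI: -1.265 ± 0.38916 → (-1.654, -0.876).
With 90% confidence, each one-unit increase in curing temperature is associated with a change of between -1.654 and -0.876 MPa in tensile strength.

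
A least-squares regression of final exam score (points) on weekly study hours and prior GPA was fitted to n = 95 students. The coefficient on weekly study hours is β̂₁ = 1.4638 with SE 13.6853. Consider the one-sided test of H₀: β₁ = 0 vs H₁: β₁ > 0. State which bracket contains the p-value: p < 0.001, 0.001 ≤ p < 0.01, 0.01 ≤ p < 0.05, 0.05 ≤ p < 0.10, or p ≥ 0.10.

t = 1.4638 / 13.6853 = 0.107.
df = n − k − 1 = 95 − 2 − 1 = 92.
One-sided p = P(T_{92} > t) ≈ 0.4575.
So p ≥ 0.10.

p ≥ 0.10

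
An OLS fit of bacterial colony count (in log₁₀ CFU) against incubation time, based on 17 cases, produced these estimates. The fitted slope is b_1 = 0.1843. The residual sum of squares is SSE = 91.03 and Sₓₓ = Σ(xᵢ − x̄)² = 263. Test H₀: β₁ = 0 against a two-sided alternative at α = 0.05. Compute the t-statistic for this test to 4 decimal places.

t = 1.2133

MSE = SSE/(n − 2) = 91.03/15 = 6.06867.
SE(b_1) = √(MSE/Sₓₓ) = √(6.06867/263) = 0.151904.
t = 0.1843 / 0.151904 = 1.2133.
df = n − 2 = 15.
Two-sided p ≈ 0.2438, which is ≥ 0.05, so fail to reject H₀.
The data do not give significant evidence of an association between incubation time and bacterial colony count.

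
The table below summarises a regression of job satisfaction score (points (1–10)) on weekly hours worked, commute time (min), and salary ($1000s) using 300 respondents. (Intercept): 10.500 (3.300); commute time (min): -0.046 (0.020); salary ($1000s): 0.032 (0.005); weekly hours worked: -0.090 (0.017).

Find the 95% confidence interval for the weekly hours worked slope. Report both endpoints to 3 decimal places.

Read off: b = -0.090, SE = 0.017 for weekly hours worked.
df = n − k − 1 = 300 − 3 − 1 = 296.
t* = t_{0.025, 296} = 1.968011.
Margin = t* × SE = 1.968011 × 0.017 = 0.03346.
CI: -0.090 ± 0.03346 → (-0.123, -0.057).

(-0.123, -0.057)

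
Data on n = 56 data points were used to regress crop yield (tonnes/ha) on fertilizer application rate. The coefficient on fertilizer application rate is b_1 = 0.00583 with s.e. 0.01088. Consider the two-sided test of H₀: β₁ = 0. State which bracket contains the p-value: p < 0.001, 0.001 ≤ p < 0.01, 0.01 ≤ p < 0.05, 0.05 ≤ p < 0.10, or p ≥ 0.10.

t = 0.00583 / 0.01088 = 0.536.
df = n − 2 = 56 − 2 = 54.
Two-sided p = 2·P(T_{54} > |t|) ≈ 0.5943.
So p ≥ 0.10.

p ≥ 0.10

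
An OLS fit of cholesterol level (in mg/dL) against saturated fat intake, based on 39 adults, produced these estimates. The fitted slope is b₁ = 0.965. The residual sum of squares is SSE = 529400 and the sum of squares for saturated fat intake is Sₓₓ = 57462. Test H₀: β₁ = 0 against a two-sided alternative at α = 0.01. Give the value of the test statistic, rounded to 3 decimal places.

MSE = SSE/(n − 2) = 529400/37 = 14308.1.
SE(b₁) = √(MSE/Sₓₓ) = √(14308.1/57462) = 0.499.
t = 0.965 / 0.499 = 1.934.
df = n − 2 = 37.
Two-sided p ≈ 0.0608, which is ≥ 0.01, so fail to reject H₀.
The data do not give significant evidence of an association between saturated fat intake and cholesterol level.

t = 1.934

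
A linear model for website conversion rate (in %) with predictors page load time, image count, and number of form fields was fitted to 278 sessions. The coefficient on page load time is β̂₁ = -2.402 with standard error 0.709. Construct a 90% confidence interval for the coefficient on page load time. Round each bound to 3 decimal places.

(-3.572, -1.232)

df = n − k − 1 = 278 − 3 − 1 = 274.
t* = t_{0.05, 274} = 1.650434.
Margin = t* × SE = 1.650434 × 0.709 = 1.17016.
CI: -2.402 ± 1.17016 → (-3.572, -1.232).
With 90% confidence, each one-unit increase in page load time is associated with a change of between -3.572 and -1.232 % in website conversion rate, holding the other predictors fixed.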